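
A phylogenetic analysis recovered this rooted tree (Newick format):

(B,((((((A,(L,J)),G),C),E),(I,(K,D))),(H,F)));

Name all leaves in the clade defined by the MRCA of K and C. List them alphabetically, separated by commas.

A, C, D, E, G, I, J, K, L

Tracing K: it sits inside (K,D).
Tracing C: it sits inside (((A,(L,J)),G),C).
The smallest clade enclosing both is (((((A,(L,J)),G),C),E),(I,(K,D))); the answer is its 9 terminal taxa in alphabetical order.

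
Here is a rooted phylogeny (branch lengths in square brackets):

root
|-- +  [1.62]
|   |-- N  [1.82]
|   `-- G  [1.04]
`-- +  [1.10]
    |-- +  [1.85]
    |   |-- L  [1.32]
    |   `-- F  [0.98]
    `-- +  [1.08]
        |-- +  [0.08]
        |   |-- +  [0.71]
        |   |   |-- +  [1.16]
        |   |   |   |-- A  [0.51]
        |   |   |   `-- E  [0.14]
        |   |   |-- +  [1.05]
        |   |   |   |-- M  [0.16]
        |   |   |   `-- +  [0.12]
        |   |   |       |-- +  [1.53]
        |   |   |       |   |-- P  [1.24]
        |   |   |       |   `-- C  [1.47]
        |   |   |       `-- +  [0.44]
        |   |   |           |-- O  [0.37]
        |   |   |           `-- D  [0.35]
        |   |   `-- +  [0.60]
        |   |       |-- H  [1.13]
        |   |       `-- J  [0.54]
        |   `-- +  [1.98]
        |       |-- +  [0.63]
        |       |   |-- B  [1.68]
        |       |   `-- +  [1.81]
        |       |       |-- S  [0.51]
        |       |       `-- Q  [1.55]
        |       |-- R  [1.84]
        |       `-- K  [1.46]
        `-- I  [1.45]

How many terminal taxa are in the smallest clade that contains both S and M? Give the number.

14

The MRCA of S and M is the node subtending (((A,E),(M,((P,C),(O,D))),(H,J)),((B,(S,Q)),R,K)).
That clade contains 14 terminal taxa: A, B, C, D, E, H, J, K, M, O, P, Q, R, S.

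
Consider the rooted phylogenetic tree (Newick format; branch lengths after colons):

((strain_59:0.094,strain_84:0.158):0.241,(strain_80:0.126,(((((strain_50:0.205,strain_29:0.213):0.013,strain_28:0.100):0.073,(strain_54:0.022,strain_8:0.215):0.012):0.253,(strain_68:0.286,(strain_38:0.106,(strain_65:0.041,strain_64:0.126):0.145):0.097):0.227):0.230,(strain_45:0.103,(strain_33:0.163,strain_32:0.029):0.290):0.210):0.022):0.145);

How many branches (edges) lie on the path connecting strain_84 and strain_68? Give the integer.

The MRCA of strain_84 and strain_68 is the root of the tree.
From strain_84 up to that node: 2 branches. From strain_68 up to the same node: 5 branches. Total: 2 + 5 = 7.

7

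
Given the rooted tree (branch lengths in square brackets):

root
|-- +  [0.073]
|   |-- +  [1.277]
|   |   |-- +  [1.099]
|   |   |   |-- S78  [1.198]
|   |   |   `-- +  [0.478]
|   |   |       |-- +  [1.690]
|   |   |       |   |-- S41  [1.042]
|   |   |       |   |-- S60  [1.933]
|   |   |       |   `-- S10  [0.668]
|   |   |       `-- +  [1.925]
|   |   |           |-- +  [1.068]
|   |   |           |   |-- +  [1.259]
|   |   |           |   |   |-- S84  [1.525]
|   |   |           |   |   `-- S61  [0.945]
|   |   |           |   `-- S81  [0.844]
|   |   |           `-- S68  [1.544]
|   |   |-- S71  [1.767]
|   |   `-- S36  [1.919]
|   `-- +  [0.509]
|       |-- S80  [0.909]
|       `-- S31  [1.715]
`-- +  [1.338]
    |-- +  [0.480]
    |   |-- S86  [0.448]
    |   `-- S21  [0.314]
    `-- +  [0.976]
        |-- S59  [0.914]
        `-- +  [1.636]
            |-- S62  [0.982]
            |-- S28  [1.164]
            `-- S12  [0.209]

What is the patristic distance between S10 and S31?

7.436

The path runs S10 → … → MRCA → … → S31; the MRCA is the node subtending (((S78,((S41,S60,S10),(((S84,S61),S81),S68))),S71,S36),(S80,S31)).
Branch lengths along that path: 0.668 + 1.690 + 0.478 + 1.099 + 1.277 + 0.509 + 1.715 = 7.436.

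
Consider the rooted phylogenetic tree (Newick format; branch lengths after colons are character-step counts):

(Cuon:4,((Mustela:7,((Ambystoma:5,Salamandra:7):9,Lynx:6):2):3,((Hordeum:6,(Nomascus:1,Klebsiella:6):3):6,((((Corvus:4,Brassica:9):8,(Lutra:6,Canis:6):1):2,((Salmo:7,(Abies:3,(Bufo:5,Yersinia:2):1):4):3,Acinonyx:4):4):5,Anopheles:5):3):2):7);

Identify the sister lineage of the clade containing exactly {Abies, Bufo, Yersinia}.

The clade containing exactly {Abies, Bufo, Yersinia} attaches to the tree at the node subtending (Salmo,(Abies,(Bufo,Yersinia))).
The other lineage descending from that same node — the sister group — is the single tip Salmo.

Salmo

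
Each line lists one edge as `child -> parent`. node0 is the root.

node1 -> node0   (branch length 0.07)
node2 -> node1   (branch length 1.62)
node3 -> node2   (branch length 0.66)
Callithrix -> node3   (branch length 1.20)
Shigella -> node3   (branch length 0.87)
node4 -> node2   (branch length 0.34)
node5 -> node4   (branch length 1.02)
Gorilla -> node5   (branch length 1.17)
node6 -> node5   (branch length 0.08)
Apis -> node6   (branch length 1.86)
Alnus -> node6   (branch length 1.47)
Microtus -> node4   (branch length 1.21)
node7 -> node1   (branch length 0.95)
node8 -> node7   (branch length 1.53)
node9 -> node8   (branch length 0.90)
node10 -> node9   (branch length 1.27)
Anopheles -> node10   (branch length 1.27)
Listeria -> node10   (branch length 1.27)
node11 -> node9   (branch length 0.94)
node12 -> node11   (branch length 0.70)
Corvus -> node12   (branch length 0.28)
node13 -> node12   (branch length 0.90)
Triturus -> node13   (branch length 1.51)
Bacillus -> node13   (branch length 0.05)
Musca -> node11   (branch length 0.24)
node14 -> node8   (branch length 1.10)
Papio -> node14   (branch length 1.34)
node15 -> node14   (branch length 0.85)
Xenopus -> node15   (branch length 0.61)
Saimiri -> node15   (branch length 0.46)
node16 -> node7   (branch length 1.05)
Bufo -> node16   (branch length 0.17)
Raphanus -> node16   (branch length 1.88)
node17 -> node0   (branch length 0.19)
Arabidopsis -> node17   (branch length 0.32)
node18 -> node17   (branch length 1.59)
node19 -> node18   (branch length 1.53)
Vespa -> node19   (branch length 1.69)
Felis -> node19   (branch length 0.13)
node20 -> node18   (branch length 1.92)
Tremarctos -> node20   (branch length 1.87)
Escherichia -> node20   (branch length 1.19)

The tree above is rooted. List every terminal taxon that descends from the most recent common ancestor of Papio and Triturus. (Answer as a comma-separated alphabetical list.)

Anopheles, Bacillus, Corvus, Listeria, Musca, Papio, Saimiri, Triturus, Xenopus

Tracing Papio: it sits inside (Papio,(Xenopus,Saimiri)).
Tracing Triturus: it sits inside (Triturus,Bacillus).
The smallest clade enclosing both is (((Anopheles,Listeria),((Corvus,(Triturus,Bacillus)),Musca)),(Papio,(Xenopus,Saimiri))); the answer is its 9 terminal taxa in alphabetical order.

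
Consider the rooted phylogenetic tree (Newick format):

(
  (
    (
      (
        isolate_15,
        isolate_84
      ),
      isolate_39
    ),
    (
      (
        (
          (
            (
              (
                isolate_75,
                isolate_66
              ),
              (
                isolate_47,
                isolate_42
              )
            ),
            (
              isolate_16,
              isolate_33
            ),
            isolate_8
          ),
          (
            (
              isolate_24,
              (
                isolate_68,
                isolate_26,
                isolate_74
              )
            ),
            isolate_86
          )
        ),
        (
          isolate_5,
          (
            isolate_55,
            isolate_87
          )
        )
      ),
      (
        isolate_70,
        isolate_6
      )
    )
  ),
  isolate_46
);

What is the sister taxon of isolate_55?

isolate_87

isolate_55 attaches to the tree at the node subtending (isolate_55,isolate_87).
The other lineage descending from that same node — the sister group — is the single tip isolate_87.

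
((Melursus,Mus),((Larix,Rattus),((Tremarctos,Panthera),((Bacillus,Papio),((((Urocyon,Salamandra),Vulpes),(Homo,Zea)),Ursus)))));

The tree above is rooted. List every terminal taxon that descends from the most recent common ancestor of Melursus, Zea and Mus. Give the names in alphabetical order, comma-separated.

Bacillus, Homo, Larix, Melursus, Mus, Panthera, Papio, Rattus, Salamandra, Tremarctos, Urocyon, Ursus, Vulpes, Zea

Tracing Melursus: it sits inside (Melursus,Mus).
Tracing Zea: it sits inside (Homo,Zea).
Tracing Mus: it sits inside (Melursus,Mus).
The smallest clade enclosing all 3 is the whole tree (their MRCA is the root), so the answer is all 14 tips in alphabetical order.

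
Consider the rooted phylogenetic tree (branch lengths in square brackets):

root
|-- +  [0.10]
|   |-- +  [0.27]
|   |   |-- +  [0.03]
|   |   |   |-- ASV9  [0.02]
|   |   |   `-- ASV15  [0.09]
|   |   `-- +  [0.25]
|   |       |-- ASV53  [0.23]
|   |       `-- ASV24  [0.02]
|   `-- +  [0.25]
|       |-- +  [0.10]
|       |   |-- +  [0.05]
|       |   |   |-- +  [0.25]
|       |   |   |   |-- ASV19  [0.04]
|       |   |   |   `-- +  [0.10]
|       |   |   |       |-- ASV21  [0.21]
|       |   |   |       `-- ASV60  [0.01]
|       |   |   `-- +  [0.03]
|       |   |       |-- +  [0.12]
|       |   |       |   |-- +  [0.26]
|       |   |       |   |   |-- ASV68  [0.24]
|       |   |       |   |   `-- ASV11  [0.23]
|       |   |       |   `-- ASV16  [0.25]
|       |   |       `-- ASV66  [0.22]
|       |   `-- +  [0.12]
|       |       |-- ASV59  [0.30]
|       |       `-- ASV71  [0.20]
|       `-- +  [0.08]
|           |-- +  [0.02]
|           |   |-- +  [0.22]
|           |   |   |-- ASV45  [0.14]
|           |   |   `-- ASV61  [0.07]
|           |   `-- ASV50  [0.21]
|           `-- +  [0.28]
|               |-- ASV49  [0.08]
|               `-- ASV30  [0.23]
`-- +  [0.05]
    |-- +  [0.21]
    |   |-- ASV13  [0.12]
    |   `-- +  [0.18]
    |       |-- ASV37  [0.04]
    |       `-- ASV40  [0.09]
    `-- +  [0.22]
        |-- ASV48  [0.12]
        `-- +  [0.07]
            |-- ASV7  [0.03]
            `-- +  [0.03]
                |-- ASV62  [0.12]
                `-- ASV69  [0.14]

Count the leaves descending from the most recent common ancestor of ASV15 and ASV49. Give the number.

18

The MRCA of ASV15 and ASV49 is the node subtending (((ASV9,ASV15),(ASV53,ASV24)),((((ASV19,(ASV21,ASV60)),(((ASV68,ASV11),ASV16),ASV66)),(ASV59,ASV71)),(((ASV45,ASV61),ASV50),(ASV49,ASV30)))).
That clade contains 18 terminal taxa: ASV11, ASV15, ASV16, ASV19, ASV21, ASV24, ASV30, ASV45, ASV49, ASV50, ASV53, ASV59, ASV60, ASV61, ASV66, ASV68, ASV71, ASV9.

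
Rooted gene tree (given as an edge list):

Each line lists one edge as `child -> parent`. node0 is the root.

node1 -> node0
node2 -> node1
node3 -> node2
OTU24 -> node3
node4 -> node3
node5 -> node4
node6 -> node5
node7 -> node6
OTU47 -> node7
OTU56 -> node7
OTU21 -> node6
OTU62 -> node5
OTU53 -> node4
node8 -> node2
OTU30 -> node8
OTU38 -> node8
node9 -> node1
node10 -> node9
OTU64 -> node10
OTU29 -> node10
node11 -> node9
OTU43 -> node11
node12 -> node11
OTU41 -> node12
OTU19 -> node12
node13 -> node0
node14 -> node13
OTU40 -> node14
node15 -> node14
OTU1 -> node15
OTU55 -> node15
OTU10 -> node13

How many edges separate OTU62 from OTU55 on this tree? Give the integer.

The MRCA of OTU62 and OTU55 is the root of the tree.
From OTU62 up to that node: 6 branches. From OTU55 up to the same node: 4 branches. Total: 6 + 4 = 10.

10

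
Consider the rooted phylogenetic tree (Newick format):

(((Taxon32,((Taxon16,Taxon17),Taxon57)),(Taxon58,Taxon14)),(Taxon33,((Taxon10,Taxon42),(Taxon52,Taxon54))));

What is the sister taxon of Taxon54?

Taxon52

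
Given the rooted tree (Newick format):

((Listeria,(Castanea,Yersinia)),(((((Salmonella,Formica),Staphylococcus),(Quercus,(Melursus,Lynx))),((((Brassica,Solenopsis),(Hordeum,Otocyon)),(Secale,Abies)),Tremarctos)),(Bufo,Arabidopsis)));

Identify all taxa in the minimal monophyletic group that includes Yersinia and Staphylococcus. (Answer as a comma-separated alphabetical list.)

Abies, Arabidopsis, Brassica, Bufo, Castanea, Formica, Hordeum, Listeria, Lynx, Melursus, Otocyon, Quercus, Salmonella, Secale, Solenopsis, Staphylococcus, Tremarctos, Yersinia

Tracing Yersinia: it sits inside (Castanea,Yersinia).
Tracing Staphylococcus: it sits inside ((Salmonella,Formica),Staphylococcus).
The smallest clade enclosing both is the whole tree (their MRCA is the root), so the answer is all 18 tips in alphabetical order.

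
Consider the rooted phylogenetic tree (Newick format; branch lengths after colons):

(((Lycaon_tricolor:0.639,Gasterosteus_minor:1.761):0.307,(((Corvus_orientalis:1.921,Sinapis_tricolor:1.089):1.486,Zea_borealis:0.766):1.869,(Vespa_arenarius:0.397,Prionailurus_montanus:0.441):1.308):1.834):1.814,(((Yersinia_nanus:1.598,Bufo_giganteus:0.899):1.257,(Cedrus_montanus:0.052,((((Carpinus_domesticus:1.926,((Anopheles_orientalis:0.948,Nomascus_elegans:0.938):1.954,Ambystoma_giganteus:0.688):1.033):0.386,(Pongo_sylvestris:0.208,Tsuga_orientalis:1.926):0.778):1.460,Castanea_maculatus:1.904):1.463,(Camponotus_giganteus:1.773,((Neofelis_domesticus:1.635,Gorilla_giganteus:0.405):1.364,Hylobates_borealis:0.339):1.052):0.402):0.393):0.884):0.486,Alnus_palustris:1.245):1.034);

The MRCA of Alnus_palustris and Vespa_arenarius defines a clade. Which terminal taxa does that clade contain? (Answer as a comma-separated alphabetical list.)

Tracing Alnus_palustris: it sits inside (((Yersinia_nanus,Bufo_giganteus),(Cedrus_montanus,((((Carpinus_domesticus,((Anopheles_orientalis,Nomascus_elegans),Ambystoma_giganteus)),(Pongo_sylvestris,Tsuga_orientalis)),Castanea_maculatus),(Camponotus_giganteus,((Neofelis_domesticus,Gorilla_giganteus),Hylobates_borealis))))),Alnus_palustris).
Tracing Vespa_arenarius: it sits inside (Vespa_arenarius,Prionailurus_montanus).
The smallest clade enclosing both is the whole tree (their MRCA is the root), so the answer is all 22 tips in alphabetical order.

Alnus_palustris, Ambystoma_giganteus, Anopheles_orientalis, Bufo_giganteus, Camponotus_giganteus, Carpinus_domesticus, Castanea_maculatus, Cedrus_montanus, Corvus_orientalis, Gasterosteus_minor, Gorilla_giganteus, Hylobates_borealis, Lycaon_tricolor, Neofelis_domesticus, Nomascus_elegans, Pongo_sylvestris, Prionailurus_montanus, Sinapis_tricolor, Tsuga_orientalis, Vespa_arenarius, Yersinia_nanus, Zea_borealis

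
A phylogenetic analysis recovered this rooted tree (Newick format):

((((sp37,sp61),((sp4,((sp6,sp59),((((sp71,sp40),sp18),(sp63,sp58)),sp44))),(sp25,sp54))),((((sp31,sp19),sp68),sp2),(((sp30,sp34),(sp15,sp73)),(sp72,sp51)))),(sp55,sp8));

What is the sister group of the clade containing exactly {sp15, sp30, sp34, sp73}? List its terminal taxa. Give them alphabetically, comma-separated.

sp51, sp72

The clade containing exactly {sp15, sp30, sp34, sp73} attaches to the tree at the node subtending (((sp30,sp34),(sp15,sp73)),(sp72,sp51)).
The other lineage descending from that same node — the sister group — is (sp72,sp51); its 2 tips in alphabetical order are the answer.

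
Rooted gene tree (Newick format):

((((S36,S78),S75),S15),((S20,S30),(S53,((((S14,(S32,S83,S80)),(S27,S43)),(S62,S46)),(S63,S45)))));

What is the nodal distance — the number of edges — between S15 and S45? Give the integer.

7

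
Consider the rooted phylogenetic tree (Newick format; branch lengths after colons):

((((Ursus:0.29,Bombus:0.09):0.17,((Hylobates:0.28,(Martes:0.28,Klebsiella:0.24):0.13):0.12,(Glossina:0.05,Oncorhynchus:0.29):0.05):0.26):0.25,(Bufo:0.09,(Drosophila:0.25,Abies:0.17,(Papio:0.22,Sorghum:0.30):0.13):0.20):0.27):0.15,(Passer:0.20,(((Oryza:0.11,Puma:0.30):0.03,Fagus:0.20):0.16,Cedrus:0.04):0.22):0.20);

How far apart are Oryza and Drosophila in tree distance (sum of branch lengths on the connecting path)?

The path runs Oryza → … → MRCA → … → Drosophila; the MRCA is the root of the tree.
Branch lengths along that path: 0.11 + 0.03 + 0.16 + 0.22 + 0.20 + 0.15 + 0.27 + 0.20 + 0.25 = 1.59.

1.59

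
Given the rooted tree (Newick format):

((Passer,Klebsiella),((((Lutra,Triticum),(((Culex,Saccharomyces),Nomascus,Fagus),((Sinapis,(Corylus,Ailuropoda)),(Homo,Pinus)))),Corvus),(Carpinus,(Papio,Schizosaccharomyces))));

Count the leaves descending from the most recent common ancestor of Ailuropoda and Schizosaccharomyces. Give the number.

15

The MRCA of Ailuropoda and Schizosaccharomyces is the node subtending ((((Lutra,Triticum),(((Culex,Saccharomyces),Nomascus,Fagus),((Sinapis,(Corylus,Ailuropoda)),(Homo,Pinus)))),Corvus),(Carpinus,(Papio,Schizosaccharomyces))).
That clade contains 15 terminal taxa: Ailuropoda, Carpinus, Corvus, Corylus, Culex, Fagus, Homo, Lutra, Nomascus, Papio, Pinus, Saccharomyces, Schizosaccharomyces, Sinapis, Triticum.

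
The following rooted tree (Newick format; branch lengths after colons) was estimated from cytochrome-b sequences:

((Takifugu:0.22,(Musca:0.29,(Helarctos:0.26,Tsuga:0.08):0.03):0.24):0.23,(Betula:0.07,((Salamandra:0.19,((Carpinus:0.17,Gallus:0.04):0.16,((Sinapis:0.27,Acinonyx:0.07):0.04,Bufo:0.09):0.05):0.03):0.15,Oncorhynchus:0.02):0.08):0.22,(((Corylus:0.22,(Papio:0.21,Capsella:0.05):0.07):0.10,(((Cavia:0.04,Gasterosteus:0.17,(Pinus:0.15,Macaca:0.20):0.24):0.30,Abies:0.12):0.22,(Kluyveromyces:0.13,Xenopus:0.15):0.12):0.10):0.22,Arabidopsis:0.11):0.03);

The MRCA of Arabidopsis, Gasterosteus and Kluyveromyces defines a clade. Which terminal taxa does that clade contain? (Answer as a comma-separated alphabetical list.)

Tracing Arabidopsis: it sits inside (((Corylus,(Papio,Capsella)),(((Cavia,Gasterosteus,(Pinus,Macaca)),Abies),(Kluyveromyces,Xenopus))),Arabidopsis).
Tracing Gasterosteus: it sits inside (Cavia,Gasterosteus,(Pinus,Macaca)).
Tracing Kluyveromyces: it sits inside (Kluyveromyces,Xenopus).
The smallest clade enclosing all 3 is (((Corylus,(Papio,Capsella)),(((Cavia,Gasterosteus,(Pinus,Macaca)),Abies),(Kluyveromyces,Xenopus))),Arabidopsis); the answer is its 11 terminal taxa in alphabetical order.

Abies, Arabidopsis, Capsella, Cavia, Corylus, Gasterosteus, Kluyveromyces, Macaca, Papio, Pinus, Xenopus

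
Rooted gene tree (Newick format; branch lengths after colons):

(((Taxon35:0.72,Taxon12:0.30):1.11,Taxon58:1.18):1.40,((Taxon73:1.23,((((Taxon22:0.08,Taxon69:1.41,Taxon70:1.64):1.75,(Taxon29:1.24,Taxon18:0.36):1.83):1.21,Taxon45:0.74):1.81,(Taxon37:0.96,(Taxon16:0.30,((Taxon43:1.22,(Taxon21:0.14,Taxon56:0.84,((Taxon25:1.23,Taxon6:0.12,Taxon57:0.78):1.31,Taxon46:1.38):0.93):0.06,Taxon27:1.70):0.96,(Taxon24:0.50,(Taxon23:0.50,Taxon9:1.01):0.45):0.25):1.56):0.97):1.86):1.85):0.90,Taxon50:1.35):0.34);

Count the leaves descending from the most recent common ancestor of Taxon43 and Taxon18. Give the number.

19

The MRCA of Taxon43 and Taxon18 is the node subtending ((((Taxon22,Taxon69,Taxon70),(Taxon29,Taxon18)),Taxon45),(Taxon37,(Taxon16,((Taxon43,(Taxon21,Taxon56,((Taxon25,Taxon6,Taxon57),Taxon46)),Taxon27),(Taxon24,(Taxon23,Taxon9)))))).
That clade contains 19 terminal taxa: Taxon16, Taxon18, Taxon21, Taxon22, Taxon23, Taxon24, Taxon25, Taxon27, Taxon29, Taxon37, Taxon43, Taxon45, Taxon46, Taxon56, Taxon57, Taxon6, Taxon69, Taxon70, Taxon9.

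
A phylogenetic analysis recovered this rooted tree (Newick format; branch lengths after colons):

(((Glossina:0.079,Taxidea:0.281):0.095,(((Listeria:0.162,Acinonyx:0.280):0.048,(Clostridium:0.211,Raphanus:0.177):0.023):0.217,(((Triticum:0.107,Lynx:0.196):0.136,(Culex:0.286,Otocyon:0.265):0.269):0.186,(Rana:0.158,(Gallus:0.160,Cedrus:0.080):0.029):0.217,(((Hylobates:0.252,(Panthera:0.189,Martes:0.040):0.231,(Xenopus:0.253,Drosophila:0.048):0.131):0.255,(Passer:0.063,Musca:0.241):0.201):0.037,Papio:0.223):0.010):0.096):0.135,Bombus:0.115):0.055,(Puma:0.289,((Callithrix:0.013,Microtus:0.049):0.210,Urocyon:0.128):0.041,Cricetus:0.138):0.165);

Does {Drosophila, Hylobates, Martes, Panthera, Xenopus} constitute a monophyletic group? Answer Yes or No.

The most recent common ancestor of these taxa subtends (Hylobates,(Panthera,Martes),(Xenopus,Drosophila)).
That clade has exactly 5 tips — every listed taxon and nothing else — so the group is monophyletic.

Yes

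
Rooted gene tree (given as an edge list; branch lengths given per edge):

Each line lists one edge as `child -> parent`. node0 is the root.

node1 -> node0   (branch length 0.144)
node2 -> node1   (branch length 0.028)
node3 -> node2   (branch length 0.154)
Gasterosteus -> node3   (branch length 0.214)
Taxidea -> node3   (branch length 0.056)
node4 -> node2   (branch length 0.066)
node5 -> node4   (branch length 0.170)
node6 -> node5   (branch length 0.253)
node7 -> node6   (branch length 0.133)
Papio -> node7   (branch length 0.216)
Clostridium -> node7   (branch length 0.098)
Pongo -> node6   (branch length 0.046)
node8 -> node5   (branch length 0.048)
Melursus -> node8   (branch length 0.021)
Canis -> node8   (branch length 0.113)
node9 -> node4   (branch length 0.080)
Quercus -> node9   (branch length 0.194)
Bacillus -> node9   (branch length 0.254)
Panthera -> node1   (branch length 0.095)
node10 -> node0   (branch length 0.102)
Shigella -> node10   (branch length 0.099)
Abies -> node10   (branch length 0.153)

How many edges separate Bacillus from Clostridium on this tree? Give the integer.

6

The MRCA of Bacillus and Clostridium is the node subtending ((((Papio,Clostridium),Pongo),(Melursus,Canis)),(Quercus,Bacillus)).
From Bacillus up to that node: 2 branches. From Clostridium up to the same node: 4 branches. Total: 2 + 4 = 6.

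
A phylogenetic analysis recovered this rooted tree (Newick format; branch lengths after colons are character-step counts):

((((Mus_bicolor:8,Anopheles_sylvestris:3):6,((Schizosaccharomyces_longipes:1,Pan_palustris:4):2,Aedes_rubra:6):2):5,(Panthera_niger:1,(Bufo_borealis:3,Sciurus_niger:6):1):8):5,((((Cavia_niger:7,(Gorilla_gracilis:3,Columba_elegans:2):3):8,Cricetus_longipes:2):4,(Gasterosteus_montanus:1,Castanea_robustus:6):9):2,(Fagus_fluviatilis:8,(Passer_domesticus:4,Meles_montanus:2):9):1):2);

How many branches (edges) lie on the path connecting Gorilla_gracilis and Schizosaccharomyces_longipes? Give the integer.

The MRCA of Gorilla_gracilis and Schizosaccharomyces_longipes is the root of the tree.
From Gorilla_gracilis up to that node: 6 branches. From Schizosaccharomyces_longipes up to the same node: 5 branches. Total: 6 + 5 = 11.

11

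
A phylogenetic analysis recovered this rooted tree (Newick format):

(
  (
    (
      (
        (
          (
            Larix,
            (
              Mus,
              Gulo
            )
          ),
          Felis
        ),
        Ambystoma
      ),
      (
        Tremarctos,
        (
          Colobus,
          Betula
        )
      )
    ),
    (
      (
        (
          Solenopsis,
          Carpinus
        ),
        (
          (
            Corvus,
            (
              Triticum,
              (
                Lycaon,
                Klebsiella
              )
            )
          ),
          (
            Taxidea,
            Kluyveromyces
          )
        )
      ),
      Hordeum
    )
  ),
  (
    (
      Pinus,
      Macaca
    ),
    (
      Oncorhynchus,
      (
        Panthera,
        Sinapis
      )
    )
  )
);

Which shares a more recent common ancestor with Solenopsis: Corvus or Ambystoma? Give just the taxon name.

The MRCA of Solenopsis and Corvus subtends ((Solenopsis,Carpinus),((Corvus,(Triticum,(Lycaon,Klebsiella))),(Taxidea,Kluyveromyces))) (8 taxa).
The MRCA of Solenopsis and Ambystoma subtends (((((Larix,(Mus,Gulo)),Felis),Ambystoma),(Tremarctos,(Colobus,Betula))),(((Solenopsis,Carpinus),((Corvus,(Triticum,(Lycaon,Klebsiella))),(Taxidea,Kluyveromyces))),Hordeum)) (17 taxa).
The first is nested inside the second, so Solenopsis shares a more recent common ancestor with Corvus.

Corvus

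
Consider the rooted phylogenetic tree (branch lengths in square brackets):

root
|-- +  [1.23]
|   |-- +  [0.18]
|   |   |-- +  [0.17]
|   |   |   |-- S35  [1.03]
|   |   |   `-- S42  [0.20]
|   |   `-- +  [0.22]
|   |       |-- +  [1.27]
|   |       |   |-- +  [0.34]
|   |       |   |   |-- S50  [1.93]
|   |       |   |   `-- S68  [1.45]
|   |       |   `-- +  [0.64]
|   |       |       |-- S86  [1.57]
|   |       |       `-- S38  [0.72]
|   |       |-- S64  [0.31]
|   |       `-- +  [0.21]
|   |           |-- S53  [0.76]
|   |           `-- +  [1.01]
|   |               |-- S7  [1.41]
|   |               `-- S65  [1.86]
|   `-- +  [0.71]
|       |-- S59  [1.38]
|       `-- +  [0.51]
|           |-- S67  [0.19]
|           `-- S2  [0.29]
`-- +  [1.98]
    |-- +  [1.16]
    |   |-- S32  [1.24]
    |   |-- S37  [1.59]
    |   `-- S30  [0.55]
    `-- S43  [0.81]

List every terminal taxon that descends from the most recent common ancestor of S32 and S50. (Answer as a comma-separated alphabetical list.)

Tracing S32: it sits inside (S32,S37,S30).
Tracing S50: it sits inside (S50,S68).
The smallest clade enclosing both is the whole tree (their MRCA is the root), so the answer is all 17 tips in alphabetical order.

S2, S30, S32, S35, S37, S38, S42, S43, S50, S53, S59, S64, S65, S67, S68, S7, S86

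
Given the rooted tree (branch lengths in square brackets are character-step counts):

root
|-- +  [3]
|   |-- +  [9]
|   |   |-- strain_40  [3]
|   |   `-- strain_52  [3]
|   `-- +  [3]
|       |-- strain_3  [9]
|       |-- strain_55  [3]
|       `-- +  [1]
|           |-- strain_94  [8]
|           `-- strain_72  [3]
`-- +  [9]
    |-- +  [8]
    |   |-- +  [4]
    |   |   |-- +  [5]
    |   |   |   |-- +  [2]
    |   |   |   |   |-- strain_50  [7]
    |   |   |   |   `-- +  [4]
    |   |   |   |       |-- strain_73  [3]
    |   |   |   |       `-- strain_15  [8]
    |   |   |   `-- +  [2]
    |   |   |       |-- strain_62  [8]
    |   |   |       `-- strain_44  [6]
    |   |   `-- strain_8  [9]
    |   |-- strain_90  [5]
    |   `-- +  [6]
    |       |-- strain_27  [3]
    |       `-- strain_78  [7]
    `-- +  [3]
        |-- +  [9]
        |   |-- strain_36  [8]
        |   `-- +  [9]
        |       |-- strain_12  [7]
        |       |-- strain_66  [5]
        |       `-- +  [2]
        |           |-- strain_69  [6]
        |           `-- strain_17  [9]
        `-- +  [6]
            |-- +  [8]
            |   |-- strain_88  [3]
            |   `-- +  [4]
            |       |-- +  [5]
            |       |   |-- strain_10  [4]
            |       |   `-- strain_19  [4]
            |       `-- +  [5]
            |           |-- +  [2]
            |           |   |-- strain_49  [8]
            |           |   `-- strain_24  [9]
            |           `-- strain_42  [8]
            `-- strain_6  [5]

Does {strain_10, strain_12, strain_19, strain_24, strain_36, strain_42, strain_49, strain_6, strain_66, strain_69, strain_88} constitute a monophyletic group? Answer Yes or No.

No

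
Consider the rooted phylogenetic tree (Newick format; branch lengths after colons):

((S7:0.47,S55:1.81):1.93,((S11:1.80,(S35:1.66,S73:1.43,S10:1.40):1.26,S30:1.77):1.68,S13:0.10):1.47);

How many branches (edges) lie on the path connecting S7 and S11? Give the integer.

The MRCA of S7 and S11 is the root of the tree.
From S7 up to that node: 2 branches. From S11 up to the same node: 3 branches. Total: 2 + 3 = 5.

5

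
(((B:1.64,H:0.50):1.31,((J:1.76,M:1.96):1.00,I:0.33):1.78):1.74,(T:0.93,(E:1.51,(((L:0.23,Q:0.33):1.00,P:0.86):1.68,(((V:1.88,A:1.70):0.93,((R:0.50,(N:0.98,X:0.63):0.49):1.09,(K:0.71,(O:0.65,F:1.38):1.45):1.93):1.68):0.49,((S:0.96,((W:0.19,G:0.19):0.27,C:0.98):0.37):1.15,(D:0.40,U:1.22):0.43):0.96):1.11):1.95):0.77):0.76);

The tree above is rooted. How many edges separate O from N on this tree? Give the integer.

6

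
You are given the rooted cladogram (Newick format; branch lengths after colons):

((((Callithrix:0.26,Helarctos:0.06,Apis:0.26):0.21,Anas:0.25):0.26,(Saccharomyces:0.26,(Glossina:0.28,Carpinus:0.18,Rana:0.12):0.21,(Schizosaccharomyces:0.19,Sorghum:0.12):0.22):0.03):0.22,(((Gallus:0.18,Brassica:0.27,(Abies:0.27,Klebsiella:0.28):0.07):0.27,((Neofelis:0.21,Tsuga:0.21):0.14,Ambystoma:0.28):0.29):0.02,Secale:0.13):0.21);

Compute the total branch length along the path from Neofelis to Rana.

1.45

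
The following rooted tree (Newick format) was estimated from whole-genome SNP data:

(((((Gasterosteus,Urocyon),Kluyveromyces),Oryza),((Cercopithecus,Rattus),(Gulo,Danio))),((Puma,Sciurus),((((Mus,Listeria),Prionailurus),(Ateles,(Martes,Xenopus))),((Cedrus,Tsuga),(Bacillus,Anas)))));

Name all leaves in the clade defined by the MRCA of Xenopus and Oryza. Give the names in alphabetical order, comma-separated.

Tracing Xenopus: it sits inside (Martes,Xenopus).
Tracing Oryza: it sits inside (((Gasterosteus,Urocyon),Kluyveromyces),Oryza).
The smallest clade enclosing both is the whole tree (their MRCA is the root), so the answer is all 20 tips in alphabetical order.

Anas, Ateles, Bacillus, Cedrus, Cercopithecus, Danio, Gasterosteus, Gulo, Kluyveromyces, Listeria, Martes, Mus, Oryza, Prionailurus, Puma, Rattus, Sciurus, Tsuga, Urocyon, Xenopus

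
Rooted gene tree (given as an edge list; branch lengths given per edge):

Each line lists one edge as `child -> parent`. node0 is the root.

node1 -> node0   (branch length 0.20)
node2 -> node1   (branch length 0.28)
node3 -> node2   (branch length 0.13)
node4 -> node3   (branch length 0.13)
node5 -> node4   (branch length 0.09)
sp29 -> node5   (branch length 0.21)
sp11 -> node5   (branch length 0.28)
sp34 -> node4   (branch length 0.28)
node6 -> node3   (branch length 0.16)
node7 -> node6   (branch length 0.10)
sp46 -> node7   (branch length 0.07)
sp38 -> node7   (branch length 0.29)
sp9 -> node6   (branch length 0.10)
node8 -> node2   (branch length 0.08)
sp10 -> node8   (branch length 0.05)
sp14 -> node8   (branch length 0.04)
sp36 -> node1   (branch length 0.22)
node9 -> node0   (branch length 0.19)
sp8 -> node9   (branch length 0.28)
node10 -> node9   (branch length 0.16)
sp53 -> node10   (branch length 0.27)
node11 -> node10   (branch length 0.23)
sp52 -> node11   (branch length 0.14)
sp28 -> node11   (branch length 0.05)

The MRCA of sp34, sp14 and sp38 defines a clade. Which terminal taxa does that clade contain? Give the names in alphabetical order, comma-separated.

sp10, sp11, sp14, sp29, sp34, sp38, sp46, sp9

Tracing sp34: it sits inside ((sp29,sp11),sp34).
Tracing sp14: it sits inside (sp10,sp14).
Tracing sp38: it sits inside (sp46,sp38).
The smallest clade enclosing all 3 is ((((sp29,sp11),sp34),((sp46,sp38),sp9)),(sp10,sp14)); the answer is its 8 terminal taxa in alphabetical order.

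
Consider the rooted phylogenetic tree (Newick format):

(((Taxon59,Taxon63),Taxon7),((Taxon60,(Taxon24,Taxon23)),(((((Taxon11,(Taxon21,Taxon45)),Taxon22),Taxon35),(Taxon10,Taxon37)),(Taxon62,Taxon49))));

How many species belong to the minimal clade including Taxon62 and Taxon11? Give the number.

9

The MRCA of Taxon62 and Taxon11 is the node subtending (((((Taxon11,(Taxon21,Taxon45)),Taxon22),Taxon35),(Taxon10,Taxon37)),(Taxon62,Taxon49)).
That clade contains 9 terminal taxa: Taxon10, Taxon11, Taxon21, Taxon22, Taxon35, Taxon37, Taxon45, Taxon49, Taxon62.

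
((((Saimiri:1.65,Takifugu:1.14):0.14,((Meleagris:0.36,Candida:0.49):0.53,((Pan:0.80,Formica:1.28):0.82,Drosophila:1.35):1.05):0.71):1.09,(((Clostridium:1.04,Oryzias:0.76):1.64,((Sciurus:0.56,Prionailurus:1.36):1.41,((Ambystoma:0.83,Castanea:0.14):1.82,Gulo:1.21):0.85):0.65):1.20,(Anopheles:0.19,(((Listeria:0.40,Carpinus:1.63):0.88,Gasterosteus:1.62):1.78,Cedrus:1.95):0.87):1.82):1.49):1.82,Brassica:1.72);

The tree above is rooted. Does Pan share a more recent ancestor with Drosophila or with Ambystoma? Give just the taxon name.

Drosophila

The MRCA of Pan and Drosophila subtends ((Pan,Formica),Drosophila) (3 taxa).
The MRCA of Pan and Ambystoma subtends (((Saimiri,Takifugu),((Meleagris,Candida),((Pan,Formica),Drosophila))),(((Clostridium,Oryzias),((Sciurus,Prionailurus),((Ambystoma,Castanea),Gulo))),(Anopheles,(((Listeria,Carpinus),Gasterosteus),Cedrus)))) (19 taxa).
The first is nested inside the second, so Pan shares a more recent common ancestor with Drosophila.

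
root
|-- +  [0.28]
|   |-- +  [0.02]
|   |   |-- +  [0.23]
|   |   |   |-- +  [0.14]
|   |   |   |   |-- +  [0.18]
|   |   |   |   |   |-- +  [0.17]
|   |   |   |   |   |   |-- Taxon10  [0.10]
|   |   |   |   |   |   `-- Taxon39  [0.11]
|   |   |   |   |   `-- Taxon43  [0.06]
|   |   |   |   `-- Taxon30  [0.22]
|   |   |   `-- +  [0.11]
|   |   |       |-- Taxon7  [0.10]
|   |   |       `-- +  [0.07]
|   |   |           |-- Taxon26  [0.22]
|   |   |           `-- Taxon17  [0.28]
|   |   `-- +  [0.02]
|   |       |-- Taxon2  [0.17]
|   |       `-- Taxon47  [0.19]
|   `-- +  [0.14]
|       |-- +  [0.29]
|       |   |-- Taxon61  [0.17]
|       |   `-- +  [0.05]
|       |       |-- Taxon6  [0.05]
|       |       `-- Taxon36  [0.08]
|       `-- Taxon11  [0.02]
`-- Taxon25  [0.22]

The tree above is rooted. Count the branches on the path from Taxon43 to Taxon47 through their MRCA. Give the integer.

The MRCA of Taxon43 and Taxon47 is the node subtending (((((Taxon10,Taxon39),Taxon43),Taxon30),(Taxon7,(Taxon26,Taxon17))),(Taxon2,Taxon47)).
From Taxon43 up to that node: 4 branches. From Taxon47 up to the same node: 2 branches. Total: 4 + 2 = 6.

6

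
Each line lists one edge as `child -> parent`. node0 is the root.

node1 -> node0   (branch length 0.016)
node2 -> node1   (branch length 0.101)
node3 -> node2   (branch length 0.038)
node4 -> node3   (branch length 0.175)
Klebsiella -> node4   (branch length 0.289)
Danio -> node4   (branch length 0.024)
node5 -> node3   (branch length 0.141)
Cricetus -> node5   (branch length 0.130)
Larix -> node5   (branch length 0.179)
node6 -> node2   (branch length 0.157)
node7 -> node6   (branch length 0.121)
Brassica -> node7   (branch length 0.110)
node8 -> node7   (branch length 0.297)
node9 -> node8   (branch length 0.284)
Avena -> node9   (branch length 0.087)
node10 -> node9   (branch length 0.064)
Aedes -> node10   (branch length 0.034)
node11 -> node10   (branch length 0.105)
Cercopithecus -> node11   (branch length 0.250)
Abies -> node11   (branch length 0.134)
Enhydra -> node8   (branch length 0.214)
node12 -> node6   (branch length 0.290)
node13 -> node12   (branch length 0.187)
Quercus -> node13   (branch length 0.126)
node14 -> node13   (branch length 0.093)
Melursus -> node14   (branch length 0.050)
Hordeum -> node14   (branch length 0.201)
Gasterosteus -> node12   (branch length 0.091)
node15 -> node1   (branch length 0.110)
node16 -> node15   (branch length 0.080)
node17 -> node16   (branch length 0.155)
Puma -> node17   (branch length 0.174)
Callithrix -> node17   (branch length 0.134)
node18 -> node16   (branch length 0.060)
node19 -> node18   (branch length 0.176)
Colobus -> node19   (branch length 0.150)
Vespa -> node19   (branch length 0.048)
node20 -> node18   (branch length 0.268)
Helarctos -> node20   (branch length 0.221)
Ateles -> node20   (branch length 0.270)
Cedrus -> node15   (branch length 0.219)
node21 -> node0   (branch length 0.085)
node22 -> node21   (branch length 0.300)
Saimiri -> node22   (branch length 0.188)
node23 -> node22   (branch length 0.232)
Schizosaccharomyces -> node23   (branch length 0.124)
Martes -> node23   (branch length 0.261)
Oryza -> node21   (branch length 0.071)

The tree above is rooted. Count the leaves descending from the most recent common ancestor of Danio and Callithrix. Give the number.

21

The MRCA of Danio and Callithrix is the node subtending ((((Klebsiella,Danio),(Cricetus,Larix)),((Brassica,((Avena,(Aedes,(Cercopithecus,Abies))),Enhydra)),((Quercus,(Melursus,Hordeum)),Gasterosteus))),(((Puma,Callithrix),((Colobus,Vespa),(Helarctos,Ateles))),Cedrus)).
That clade contains 21 terminal taxa: Abies, Aedes, Ateles, Avena, Brassica, Callithrix, Cedrus, Cercopithecus, Colobus, Cricetus, Danio, Enhydra, Gasterosteus, Helarctos, Hordeum, Klebsiella, Larix, Melursus, Puma, Quercus, Vespa.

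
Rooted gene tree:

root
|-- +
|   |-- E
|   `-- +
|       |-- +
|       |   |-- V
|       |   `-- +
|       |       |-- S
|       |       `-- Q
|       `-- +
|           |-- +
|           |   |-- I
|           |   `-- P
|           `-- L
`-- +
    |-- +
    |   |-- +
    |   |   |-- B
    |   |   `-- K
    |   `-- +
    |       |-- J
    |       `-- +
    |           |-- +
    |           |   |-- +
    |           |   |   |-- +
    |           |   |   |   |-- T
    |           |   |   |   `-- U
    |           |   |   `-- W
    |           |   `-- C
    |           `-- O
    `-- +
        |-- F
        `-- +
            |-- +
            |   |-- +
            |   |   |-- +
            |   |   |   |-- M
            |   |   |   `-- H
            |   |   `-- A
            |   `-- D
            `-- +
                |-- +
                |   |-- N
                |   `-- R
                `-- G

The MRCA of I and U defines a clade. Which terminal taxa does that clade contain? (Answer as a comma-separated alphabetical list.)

Tracing I: it sits inside (I,P).
Tracing U: it sits inside (T,U).
The smallest clade enclosing both is the whole tree (their MRCA is the root), so the answer is all 23 tips in alphabetical order.

A, B, C, D, E, F, G, H, I, J, K, L, M, N, O, P, Q, R, S, T, U, V, W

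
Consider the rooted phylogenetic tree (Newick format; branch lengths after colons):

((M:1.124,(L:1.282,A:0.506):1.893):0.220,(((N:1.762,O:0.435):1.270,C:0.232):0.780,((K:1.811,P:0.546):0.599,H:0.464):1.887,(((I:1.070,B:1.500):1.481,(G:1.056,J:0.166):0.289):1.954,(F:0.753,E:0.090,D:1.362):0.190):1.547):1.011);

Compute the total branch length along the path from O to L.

The path runs O → … → MRCA → … → L; the MRCA is the root of the tree.
Branch lengths along that path: 0.435 + 1.270 + 0.780 + 1.011 + 0.220 + 1.893 + 1.282 = 6.891.

6.891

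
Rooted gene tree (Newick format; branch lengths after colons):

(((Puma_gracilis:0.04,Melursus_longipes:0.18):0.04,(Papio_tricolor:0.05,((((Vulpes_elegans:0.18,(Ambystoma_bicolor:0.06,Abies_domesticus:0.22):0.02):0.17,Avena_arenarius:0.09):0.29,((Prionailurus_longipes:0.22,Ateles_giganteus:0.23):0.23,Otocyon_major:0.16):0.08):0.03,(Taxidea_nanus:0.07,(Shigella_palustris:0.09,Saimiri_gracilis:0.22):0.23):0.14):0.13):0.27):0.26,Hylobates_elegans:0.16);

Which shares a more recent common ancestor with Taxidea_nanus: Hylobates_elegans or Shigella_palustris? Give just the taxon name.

Shigella_palustris

The MRCA of Taxidea_nanus and Shigella_palustris subtends (Taxidea_nanus,(Shigella_palustris,Saimiri_gracilis)) (3 taxa).
The MRCA of Taxidea_nanus and Hylobates_elegans is the root, subtending the entire tree (14 taxa).
The first is nested inside the second, so Taxidea_nanus shares a more recent common ancestor with Shigella_palustris.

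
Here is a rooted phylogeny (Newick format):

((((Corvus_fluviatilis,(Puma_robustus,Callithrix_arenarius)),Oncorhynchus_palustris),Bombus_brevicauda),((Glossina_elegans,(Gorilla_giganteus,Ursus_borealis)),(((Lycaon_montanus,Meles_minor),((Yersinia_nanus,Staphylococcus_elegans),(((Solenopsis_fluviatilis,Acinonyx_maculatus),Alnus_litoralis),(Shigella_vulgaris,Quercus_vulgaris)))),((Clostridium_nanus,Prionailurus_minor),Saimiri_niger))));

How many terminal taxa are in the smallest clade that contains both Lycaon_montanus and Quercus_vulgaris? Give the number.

The MRCA of Lycaon_montanus and Quercus_vulgaris is the node subtending ((Lycaon_montanus,Meles_minor),((Yersinia_nanus,Staphylococcus_elegans),(((Solenopsis_fluviatilis,Acinonyx_maculatus),Alnus_litoralis),(Shigella_vulgaris,Quercus_vulgaris)))).
That clade contains 9 terminal taxa: Acinonyx_maculatus, Alnus_litoralis, Lycaon_montanus, Meles_minor, Quercus_vulgaris, Shigella_vulgaris, Solenopsis_fluviatilis, Staphylococcus_elegans, Yersinia_nanus.

9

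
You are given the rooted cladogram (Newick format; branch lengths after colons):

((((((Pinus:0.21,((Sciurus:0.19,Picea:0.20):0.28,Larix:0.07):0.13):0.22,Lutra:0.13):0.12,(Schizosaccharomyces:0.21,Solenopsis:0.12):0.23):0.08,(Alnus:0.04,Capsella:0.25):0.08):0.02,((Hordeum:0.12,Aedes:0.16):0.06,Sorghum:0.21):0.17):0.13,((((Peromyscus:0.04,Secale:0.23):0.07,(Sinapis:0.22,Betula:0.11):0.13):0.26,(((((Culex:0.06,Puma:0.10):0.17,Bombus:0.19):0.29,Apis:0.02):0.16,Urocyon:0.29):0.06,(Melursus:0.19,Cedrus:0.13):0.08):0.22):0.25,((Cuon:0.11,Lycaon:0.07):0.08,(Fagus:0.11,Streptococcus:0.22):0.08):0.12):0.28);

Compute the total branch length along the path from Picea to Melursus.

The path runs Picea → … → MRCA → … → Melursus; the MRCA is the root of the tree.
Branch lengths along that path: 0.20 + 0.28 + 0.13 + 0.22 + 0.12 + 0.08 + 0.02 + 0.13 + 0.28 + 0.25 + 0.22 + 0.08 + 0.19 = 2.20.

2.20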